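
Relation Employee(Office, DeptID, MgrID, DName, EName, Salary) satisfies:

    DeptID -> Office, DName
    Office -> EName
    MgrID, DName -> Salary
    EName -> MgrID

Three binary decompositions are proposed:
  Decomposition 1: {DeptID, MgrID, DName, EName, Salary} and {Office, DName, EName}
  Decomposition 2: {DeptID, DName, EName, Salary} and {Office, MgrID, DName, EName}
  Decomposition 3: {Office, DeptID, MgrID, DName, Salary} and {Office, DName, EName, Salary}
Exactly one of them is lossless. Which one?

Decomposition 1: common = {DName, EName}, closure = {MgrID, DName, EName, Salary} → lossy.
Decomposition 2: common = {DName, EName}, closure = {MgrID, DName, EName, Salary} → lossy.
Decomposition 3: common = {Office, DName, Salary}, closure = {Office, MgrID, DName, EName, Salary} → lossless.

Decomposition 3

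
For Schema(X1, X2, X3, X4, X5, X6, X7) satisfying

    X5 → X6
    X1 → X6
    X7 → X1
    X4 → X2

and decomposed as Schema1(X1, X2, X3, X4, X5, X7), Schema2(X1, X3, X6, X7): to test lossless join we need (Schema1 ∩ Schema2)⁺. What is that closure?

Schema1 ∩ Schema2 = {X1, X3, X7}.
X1 → X6 applies, adding X6
Closure: {X1, X3, X6, X7}.

X1, X3, X6, X7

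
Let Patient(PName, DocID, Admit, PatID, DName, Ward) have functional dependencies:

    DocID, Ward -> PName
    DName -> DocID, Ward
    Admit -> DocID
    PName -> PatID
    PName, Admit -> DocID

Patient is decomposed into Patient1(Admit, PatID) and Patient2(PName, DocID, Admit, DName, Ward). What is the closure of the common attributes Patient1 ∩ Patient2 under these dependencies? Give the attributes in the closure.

Patient1 ∩ Patient2 = {Admit}.
Admit → DocID applies, adding DocID
Closure: {DocID, Admit}.

DocID, Admit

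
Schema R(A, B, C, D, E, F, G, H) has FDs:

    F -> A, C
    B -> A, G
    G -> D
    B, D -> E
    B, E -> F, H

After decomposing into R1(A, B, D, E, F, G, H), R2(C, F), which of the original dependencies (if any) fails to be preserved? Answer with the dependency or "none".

none

F → A, C: restricted closure across fragments reaches A, C.
B → A, G lies within R1.
G → D lies within R1.
B, D → E lies within R1.
B, E → F, H lies within R1.
Every dependency is enforceable on the fragments, so the decomposition is dependency-preserving.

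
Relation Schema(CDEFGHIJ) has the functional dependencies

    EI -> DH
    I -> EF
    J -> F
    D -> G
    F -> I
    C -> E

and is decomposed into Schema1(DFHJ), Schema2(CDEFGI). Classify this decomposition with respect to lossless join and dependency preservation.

Lossless test: (DF)⁺ = {DEFGHI}, which is a superkey of neither fragment — lossy.
Dependency preservation: EI → DH is not contained in any single fragment, but the restricted closure of its left-hand side across the fragments still reaches the right-hand side; the remaining FDs each lie inside some fragment. All dependencies are preserved.

lossy but dependency-preserving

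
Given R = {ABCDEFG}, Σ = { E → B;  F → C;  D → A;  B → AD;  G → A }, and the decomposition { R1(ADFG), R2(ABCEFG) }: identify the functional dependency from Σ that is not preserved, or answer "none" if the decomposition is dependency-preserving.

Check B → AD: no single fragment contains all of {ABD}, and the restricted closure of {B} across the fragments never reaches {AD}.
E → B is preserved.
F → C is preserved.
D → A is preserved.
G → A is preserved.

B → AD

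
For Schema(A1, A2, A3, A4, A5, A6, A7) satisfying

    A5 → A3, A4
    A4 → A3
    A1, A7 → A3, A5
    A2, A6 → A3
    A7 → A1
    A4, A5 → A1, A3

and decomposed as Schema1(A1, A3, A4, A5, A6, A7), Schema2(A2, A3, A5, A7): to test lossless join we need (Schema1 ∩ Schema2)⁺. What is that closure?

Schema1 ∩ Schema2 = {A3, A5, A7}.
A5 → A3, A4 applies, adding A4
A7 → A1 applies, adding A1
Closure: {A1, A3, A4, A5, A7}.

A1, A3, A4, A5, A7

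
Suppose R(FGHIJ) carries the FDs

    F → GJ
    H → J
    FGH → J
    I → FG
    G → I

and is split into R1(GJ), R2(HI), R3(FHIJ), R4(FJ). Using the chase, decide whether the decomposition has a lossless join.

No

Chase test. Columns are FGHIJ; row i has aⱼ where attribute j ∈ Ri, else bᵢⱼ.
Initial tableau (one row per fragment):
  row 1: b11 a2 b13 b14 a5
  row 2: b21 b22 a3 a4 b25
  row 3: a1 b32 a3 a4 a5
  row 4: a1 b42 b43 b44 a5
Rows 3 and 4 agree on F; apply F→GJ and equate their GJ entries.
Rows 2 and 3 agree on H; apply H→J and equate their J entries.
Rows 2 and 3 agree on I; apply I→FG and equate their FG entries.
Rows 2 and 4 agree on G; apply G→I and equate their I entries.
No row becomes fully distinguished — the join is lossy.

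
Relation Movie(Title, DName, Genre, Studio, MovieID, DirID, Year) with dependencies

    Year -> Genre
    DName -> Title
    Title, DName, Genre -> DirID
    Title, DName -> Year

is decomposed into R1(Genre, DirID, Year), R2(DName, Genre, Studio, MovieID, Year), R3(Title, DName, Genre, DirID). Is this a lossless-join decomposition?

Chase test. Columns are Title, DName, Genre, Studio, MovieID, DirID, Year; row i has aⱼ where attribute j ∈ Ri, else bᵢⱼ.
Initial tableau (one row per fragment):
  row 1: b11 b12 a3 b14 b15 a6 a7
  row 2: b21 a2 a3 a4 a5 b26 a7
  row 3: a1 a2 a3 b34 b35 a6 b37
Rows 2 and 3 agree on DName; apply DName→Title and equate their Title entries.
Rows 2 and 3 agree on Title, DName, Genre; apply Title, DName, Genre→DirID and equate their DirID entries.
Rows 2 and 3 agree on Title, DName; apply Title, DName→Year and equate their Year entries.
Row 2 is now all distinguished symbols — the join is lossless.

Yes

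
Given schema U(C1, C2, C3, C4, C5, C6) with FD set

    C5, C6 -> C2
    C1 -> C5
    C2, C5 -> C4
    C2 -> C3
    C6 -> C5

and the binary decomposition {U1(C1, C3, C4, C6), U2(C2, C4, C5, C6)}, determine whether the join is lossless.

Yes

Common attributes: U1 ∩ U2 = {C4, C6}.
Closure of {C4, C6}: C6 → C5 applies, adding C5; C5, C6 → C2 applies, adding C2; C2 → C3 applies, adding C3. So (C4, C6)⁺ = {C2, C3, C4, C5, C6}.
This closure contains every attribute of U2, so U1 ∩ U2 → U2. The join is lossless.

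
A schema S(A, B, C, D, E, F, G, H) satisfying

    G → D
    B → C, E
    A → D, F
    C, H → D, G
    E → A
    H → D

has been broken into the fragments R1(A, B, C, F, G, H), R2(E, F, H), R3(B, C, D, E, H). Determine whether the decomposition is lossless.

Chase test. Columns are A, B, C, D, E, F, G, H; row i has aⱼ where attribute j ∈ Ri, else bᵢⱼ.
Initial tableau (one row per fragment):
  row 1: a1 a2 a3 b14 b15 a6 a7 a8
  row 2: b21 b22 b23 b24 a5 a6 b27 a8
  row 3: b31 a2 a3 a4 a5 b36 b37 a8
Rows 1 and 3 agree on B; apply B→C, E and equate their C, E entries.
Rows 1 and 3 agree on C, H; apply C, H→D, G and equate their D, G entries.
Rows 1 and 2 agree on E; apply E→A and equate their A entries.
Rows 1 and 3 agree on E; apply E→A and equate their A entries.
Rows 1 and 2 agree on H; apply H→D and equate their D entries.
Rows 1 and 3 agree on A; apply A→D, F and equate their D, F entries.
Row 1 is now all distinguished symbols — the join is lossless.

Yes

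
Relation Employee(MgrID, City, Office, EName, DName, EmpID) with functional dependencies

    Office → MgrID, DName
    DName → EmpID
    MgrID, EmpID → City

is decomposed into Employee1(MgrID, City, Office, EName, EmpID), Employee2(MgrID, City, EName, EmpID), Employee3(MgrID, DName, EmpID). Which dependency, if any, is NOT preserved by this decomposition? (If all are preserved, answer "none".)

Check Office → MgrID, DName: no single fragment contains all of {MgrID, Office, DName}, and the restricted closure of {Office} across the fragments never reaches {MgrID, DName}.
DName → EmpID is preserved.
MgrID, EmpID → City is preserved.

Office → MgrID, DName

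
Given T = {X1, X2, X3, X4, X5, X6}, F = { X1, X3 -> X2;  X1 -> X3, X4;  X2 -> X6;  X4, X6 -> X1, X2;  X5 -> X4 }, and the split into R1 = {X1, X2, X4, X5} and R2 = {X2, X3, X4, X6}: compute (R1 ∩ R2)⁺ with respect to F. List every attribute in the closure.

X1, X2, X3, X4, X6

R1 ∩ R2 = {X2, X4}.
X2 → X6 applies, adding X6
X4, X6 → X1, X2 applies, adding X1
X1 → X3, X4 applies, adding X3
Closure: {X1, X2, X3, X4, X6}.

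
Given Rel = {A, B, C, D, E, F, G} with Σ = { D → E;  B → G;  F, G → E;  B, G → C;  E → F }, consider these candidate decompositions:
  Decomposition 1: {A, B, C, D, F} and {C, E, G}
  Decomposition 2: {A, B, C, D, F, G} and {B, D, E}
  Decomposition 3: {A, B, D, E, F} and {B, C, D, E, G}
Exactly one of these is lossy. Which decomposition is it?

Decomposition 1: common = {C}, closure = {C} → lossy.
Decomposition 2: common = {B, D}, closure = {B, C, D, E, F, G} → lossless.
Decomposition 3: common = {B, D, E}, closure = {B, C, D, E, F, G} → lossless.

Decomposition 1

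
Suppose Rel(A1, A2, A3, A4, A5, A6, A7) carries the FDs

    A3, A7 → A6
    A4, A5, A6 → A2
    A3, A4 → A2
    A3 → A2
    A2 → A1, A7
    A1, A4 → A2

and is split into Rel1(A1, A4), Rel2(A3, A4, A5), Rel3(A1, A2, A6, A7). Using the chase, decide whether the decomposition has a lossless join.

No

Chase test. Columns are A1, A2, A3, A4, A5, A6, A7; row i has aⱼ where attribute j ∈ Reli, else bᵢⱼ.
Initial tableau (one row per fragment):
  row 1: a1 b12 b13 a4 b15 b16 b17
  row 2: b21 b22 a3 a4 a5 b26 b27
  row 3: a1 a2 b33 b34 b35 a6 a7
No row becomes fully distinguished — the join is lossy.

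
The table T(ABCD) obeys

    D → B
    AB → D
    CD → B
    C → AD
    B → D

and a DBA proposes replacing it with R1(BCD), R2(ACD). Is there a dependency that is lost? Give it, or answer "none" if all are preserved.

none

D → B lies within R1.
AB → D: restricted closure across fragments reaches D.
CD → B lies within R1.
C → AD lies within R2.
B → D lies within R1.
Every dependency is enforceable on the fragments, so the decomposition is dependency-preserving.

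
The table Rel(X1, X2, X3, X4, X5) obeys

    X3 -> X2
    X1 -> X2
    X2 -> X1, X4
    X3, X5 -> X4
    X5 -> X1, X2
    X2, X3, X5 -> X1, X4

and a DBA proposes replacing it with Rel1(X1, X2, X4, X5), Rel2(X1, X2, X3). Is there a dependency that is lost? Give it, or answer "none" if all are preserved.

none

X3 → X2 lies within Rel2.
X1 → X2 lies within Rel1.
X2 → X1, X4 lies within Rel1.
X3, X5 → X4: restricted closure across fragments reaches X4.
X5 → X1, X2 lies within Rel1.
X2, X3, X5 → X1, X4: restricted closure across fragments reaches X1, X4.
Every dependency is enforceable on the fragments, so the decomposition is dependency-preserving.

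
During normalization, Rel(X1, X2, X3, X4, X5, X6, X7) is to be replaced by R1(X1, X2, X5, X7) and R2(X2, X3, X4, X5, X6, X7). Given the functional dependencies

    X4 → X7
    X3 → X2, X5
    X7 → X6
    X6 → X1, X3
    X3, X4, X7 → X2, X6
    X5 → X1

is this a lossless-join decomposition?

Yes

Common attributes: R1 ∩ R2 = {X2, X5, X7}.
Closure of {X2, X5, X7}: X7 → X6 applies, adding X6; X6 → X1, X3 applies, adding X1, X3. So (X2, X5, X7)⁺ = {X1, X2, X3, X5, X6, X7}.
This closure contains every attribute of R1, so R1 ∩ R2 → R1. The join is lossless.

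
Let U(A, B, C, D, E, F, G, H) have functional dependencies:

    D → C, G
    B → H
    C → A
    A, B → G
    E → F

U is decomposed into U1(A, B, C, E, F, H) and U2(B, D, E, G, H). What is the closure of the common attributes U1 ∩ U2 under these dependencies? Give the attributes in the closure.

U1 ∩ U2 = {B, E, H}.
E → F applies, adding F
Closure: {B, E, F, H}.

B, E, F, H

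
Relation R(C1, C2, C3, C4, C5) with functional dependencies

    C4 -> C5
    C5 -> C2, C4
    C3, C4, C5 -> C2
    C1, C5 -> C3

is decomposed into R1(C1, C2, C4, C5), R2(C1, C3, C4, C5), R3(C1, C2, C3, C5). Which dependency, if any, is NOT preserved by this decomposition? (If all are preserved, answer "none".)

C4 → C5 lies within R1.
C5 → C2, C4 lies within R1.
C3, C4, C5 → C2: restricted closure across fragments reaches C2.
C1, C5 → C3 lies within R2.
Every dependency is enforceable on the fragments, so the decomposition is dependency-preserving.

none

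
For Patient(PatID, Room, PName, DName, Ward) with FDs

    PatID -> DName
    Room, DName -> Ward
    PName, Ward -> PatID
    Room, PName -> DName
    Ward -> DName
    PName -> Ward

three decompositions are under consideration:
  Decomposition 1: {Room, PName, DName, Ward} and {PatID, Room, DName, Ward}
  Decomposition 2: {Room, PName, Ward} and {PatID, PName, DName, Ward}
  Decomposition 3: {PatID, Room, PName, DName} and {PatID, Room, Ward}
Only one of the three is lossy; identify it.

Decomposition 1: common = {Room, DName, Ward}, closure = {Room, DName, Ward} → lossy.
Decomposition 2: common = {PName, Ward}, closure = {PatID, PName, DName, Ward} → lossless.
Decomposition 3: common = {PatID, Room}, closure = {PatID, Room, DName, Ward} → lossless.

Decomposition 1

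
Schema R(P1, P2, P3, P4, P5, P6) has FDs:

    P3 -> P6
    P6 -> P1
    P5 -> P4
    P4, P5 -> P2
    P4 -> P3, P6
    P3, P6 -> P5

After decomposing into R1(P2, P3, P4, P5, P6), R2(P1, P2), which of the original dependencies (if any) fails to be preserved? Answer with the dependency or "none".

Check P6 → P1: no single fragment contains all of {P1, P6}, and the restricted closure of {P6} across the fragments never reaches {P1}.
P3 → P6 is preserved.
P5 → P4 is preserved.
P4, P5 → P2 is preserved.
P4 → P3, P6 is preserved.
P3, P6 → P5 is preserved.

P6 -> P1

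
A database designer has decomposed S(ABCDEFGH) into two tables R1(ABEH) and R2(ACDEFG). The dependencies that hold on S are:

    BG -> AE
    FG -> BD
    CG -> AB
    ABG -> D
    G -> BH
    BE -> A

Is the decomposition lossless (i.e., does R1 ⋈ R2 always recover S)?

Common attributes: R1 ∩ R2 = {AE}.
No dependency enlarges {AE}, so (AE)⁺ = {AE}.
The closure contains neither all of R1 = {ABEH} nor all of R2 = {ACDEFG}, so the common attributes are not a superkey of either fragment. The join is lossy.

No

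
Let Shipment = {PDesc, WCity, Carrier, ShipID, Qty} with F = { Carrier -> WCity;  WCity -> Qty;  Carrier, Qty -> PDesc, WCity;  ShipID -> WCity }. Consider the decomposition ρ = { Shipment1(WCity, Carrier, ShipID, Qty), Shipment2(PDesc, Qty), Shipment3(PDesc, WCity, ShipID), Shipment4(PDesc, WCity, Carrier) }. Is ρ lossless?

Yes

Chase test. Columns are PDesc, WCity, Carrier, ShipID, Qty; row i has aⱼ where attribute j ∈ Shipmenti, else bᵢⱼ.
Initial tableau (one row per fragment):
  row 1: b11 a2 a3 a4 a5
  row 2: a1 b22 b23 b24 a5
  row 3: a1 a2 b33 a4 b35
  row 4: a1 a2 a3 b44 b45
Rows 1 and 3 agree on WCity; apply WCity→Qty and equate their Qty entries.
Rows 1 and 4 agree on WCity; apply WCity→Qty and equate their Qty entries.
Rows 1 and 4 agree on Carrier, Qty; apply Carrier, Qty→PDesc, WCity and equate their PDesc, WCity entries.
Row 1 is now all distinguished symbols — the join is lossless.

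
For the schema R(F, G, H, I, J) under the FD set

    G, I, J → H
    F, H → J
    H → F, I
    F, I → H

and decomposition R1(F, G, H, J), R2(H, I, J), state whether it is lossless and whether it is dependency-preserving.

Lossless test: (H, J)⁺ = {F, H, I, J}, which contains all of one fragment — lossless.
Dependency preservation: the restricted closure of {G, I, J} across the fragments never reaches {H}, so G, I, J → H cannot be enforced without a join — not preserved.

lossless but not dependency-preserving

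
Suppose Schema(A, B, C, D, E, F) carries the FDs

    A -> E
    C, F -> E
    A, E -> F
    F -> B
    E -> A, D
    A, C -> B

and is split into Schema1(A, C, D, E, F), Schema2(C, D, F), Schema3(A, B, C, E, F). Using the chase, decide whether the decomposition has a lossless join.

Yes

Chase test. Columns are A, B, C, D, E, F; row i has aⱼ where attribute j ∈ Schemai, else bᵢⱼ.
Initial tableau (one row per fragment):
  row 1: a1 b12 a3 a4 a5 a6
  row 2: b21 b22 a3 a4 b25 a6
  row 3: a1 a2 a3 b34 a5 a6
Rows 1 and 2 agree on C, F; apply C, F→E and equate their E entries.
Rows 1 and 2 agree on F; apply F→B and equate their B entries.
Rows 1 and 3 agree on F; apply F→B and equate their B entries.
Rows 1 and 2 agree on E; apply E→A, D and equate their A, D entries.
Rows 1 and 3 agree on E; apply E→A, D and equate their A, D entries.
Row 1 is now all distinguished symbols — the join is lossless.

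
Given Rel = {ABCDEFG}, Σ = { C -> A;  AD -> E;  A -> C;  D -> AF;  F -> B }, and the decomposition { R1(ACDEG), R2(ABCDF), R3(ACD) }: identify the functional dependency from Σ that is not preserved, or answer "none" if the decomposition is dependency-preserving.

none

C → A lies within R1.
AD → E lies within R1.
A → C lies within R1.
D → AF lies within R2.
F → B lies within R2.
Every dependency is enforceable on the fragments, so the decomposition is dependency-preserving.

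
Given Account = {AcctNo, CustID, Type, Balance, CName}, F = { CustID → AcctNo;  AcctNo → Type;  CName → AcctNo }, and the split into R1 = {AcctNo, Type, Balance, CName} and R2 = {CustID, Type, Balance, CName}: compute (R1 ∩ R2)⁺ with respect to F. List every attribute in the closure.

R1 ∩ R2 = {Type, Balance, CName}.
CName → AcctNo applies, adding AcctNo
Closure: {AcctNo, Type, Balance, CName}.

AcctNo, Type, Balance, CName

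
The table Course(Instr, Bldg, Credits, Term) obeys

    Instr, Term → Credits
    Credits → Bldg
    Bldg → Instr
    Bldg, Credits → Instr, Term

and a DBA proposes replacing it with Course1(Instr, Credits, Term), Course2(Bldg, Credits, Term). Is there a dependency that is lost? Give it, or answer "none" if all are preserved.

Check Bldg → Instr: no single fragment contains all of {Instr, Bldg}, and the restricted closure of {Bldg} across the fragments never reaches {Instr}.
Instr, Term → Credits is preserved.
Credits → Bldg is preserved.
Bldg, Credits → Instr, Term is preserved.

Bldg → Instr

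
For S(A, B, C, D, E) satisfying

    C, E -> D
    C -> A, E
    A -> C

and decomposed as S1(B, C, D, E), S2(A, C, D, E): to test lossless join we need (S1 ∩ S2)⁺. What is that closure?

A, C, D, E

S1 ∩ S2 = {C, D, E}.
C → A, E applies, adding A
Closure: {A, C, D, E}.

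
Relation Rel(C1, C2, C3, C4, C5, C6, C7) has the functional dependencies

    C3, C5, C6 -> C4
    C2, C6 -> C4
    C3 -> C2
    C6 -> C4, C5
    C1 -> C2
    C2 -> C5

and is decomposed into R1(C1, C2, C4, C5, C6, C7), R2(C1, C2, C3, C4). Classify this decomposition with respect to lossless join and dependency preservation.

lossy but dependency-preserving

Lossless test: (C1, C2, C4)⁺ = {C1, C2, C4, C5}, which is a superkey of neither fragment — lossy.
Dependency preservation: C3, C5, C6 → C4 is not contained in any single fragment, but the restricted closure of its left-hand side across the fragments still reaches the right-hand side; the remaining FDs each lie inside some fragment. All dependencies are preserved.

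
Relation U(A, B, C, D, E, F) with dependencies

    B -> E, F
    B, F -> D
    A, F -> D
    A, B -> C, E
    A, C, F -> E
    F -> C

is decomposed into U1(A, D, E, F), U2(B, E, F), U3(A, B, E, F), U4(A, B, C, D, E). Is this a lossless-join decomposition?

Yes

Chase test. Columns are A, B, C, D, E, F; row i has aⱼ where attribute j ∈ Ui, else bᵢⱼ.
Initial tableau (one row per fragment):
  row 1: a1 b12 b13 a4 a5 a6
  row 2: b21 a2 b23 b24 a5 a6
  row 3: a1 a2 b33 b34 a5 a6
  row 4: a1 a2 a3 a4 a5 b46
Rows 2 and 4 agree on B; apply B→E, F and equate their E, F entries.
Rows 2 and 3 agree on B, F; apply B, F→D and equate their D entries.
Rows 2 and 4 agree on B, F; apply B, F→D and equate their D entries.
Rows 3 and 4 agree on A, B; apply A, B→C, E and equate their C, E entries.
Rows 1 and 2 agree on F; apply F→C and equate their C entries.
Rows 1 and 3 agree on F; apply F→C and equate their C entries.
Row 3 is now all distinguished symbols — the join is lossless.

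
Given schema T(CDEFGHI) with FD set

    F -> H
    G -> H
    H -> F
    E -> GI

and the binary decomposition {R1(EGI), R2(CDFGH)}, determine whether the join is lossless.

Common attributes: R1 ∩ R2 = {G}.
Closure of {G}: G → H applies, adding H; H → F applies, adding F. So (G)⁺ = {FGH}.
The closure contains neither all of R1 = {EGI} nor all of R2 = {CDFGH}, so the common attributes are not a superkey of either fragment. The join is lossy.

No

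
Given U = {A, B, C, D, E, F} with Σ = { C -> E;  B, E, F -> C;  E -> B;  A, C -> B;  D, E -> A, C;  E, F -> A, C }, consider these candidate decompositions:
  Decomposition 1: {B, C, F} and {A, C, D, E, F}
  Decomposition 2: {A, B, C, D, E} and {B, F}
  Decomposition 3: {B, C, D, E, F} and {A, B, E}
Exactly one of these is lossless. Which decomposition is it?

Decomposition 1

Decomposition 1: common = {C, F}, closure = {A, B, C, E, F} → lossless.
Decomposition 2: common = {B}, closure = {B} → lossy.
Decomposition 3: common = {B, E}, closure = {B, E} → lossy.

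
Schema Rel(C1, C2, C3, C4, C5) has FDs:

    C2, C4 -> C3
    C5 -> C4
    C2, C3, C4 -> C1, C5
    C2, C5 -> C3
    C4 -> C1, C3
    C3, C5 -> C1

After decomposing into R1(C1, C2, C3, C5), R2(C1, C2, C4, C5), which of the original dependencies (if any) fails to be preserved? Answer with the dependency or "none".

Check C4 → C1, C3: no single fragment contains all of {C1, C3, C4}, and the restricted closure of {C4} across the fragments never reaches {C1, C3}.
C2, C4 → C3 is preserved.
C5 → C4 is preserved.
C2, C3, C4 → C1, C5 is preserved.
C2, C5 → C3 is preserved.
C3, C5 → C1 is preserved.

C4 -> C1, C3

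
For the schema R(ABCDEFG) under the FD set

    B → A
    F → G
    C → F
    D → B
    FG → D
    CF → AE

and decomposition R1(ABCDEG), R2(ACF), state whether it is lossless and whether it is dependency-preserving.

Lossless test: (AC)⁺ = {ABCDEFG}, which contains all of one fragment — lossless.
Dependency preservation: the restricted closure of {F} across the fragments never reaches {G}, so F → G cannot be enforced without a join — not preserved.

lossless but not dependency-preserving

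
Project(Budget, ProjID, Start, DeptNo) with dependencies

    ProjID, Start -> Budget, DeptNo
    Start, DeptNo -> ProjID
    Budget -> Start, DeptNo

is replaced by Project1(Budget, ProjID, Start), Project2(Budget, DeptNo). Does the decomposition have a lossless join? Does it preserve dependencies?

Lossless test: (Budget)⁺ = {Budget, ProjID, Start, DeptNo}, which contains all of one fragment — lossless.
Dependency preservation: the restricted closure of {Start, DeptNo} across the fragments never reaches {ProjID}, so Start, DeptNo → ProjID cannot be enforced without a join — not preserved.

lossless but not dependency-preserving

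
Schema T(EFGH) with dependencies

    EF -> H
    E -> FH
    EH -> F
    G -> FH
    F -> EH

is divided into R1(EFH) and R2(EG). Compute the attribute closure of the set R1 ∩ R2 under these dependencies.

EFH

R1 ∩ R2 = {E}.
E → FH applies, adding FH
Closure: {EFH}.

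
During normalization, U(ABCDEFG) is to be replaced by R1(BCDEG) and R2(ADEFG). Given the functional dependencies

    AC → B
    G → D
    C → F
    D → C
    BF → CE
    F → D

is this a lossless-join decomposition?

Common attributes: R1 ∩ R2 = {DEG}.
Closure of {DEG}: D → C applies, adding C; C → F applies, adding F. So (DEG)⁺ = {CDEFG}.
The closure contains neither all of R1 = {BCDEG} nor all of R2 = {ADEFG}, so the common attributes are not a superkey of either fragment. The join is lossy.

No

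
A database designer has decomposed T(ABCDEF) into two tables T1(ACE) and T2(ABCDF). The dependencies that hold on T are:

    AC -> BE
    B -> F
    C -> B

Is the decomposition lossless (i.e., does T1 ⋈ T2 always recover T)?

Common attributes: T1 ∩ T2 = {AC}.
Closure of {AC}: AC → BE applies, adding BE; B → F applies, adding F. So (AC)⁺ = {ABCEF}.
This closure contains every attribute of T1, so T1 ∩ T2 → T1. The join is lossless.

Yes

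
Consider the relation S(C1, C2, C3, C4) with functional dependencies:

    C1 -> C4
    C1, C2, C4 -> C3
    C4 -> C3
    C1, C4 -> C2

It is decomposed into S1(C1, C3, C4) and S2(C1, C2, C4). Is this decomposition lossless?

Common attributes: S1 ∩ S2 = {C1, C4}.
Closure of {C1, C4}: C4 → C3 applies, adding C3; C1, C4 → C2 applies, adding C2. So (C1, C4)⁺ = {C1, C2, C3, C4}.
This closure contains every attribute of S1, so S1 ∩ S2 → S1. The join is lossless.

Yes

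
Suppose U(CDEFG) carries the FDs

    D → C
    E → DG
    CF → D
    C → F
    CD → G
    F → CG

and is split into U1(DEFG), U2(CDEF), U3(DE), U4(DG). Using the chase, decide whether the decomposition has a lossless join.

Chase test. Columns are CDEFG; row i has aⱼ where attribute j ∈ Ui, else bᵢⱼ.
Initial tableau (one row per fragment):
  row 1: b11 a2 a3 a4 a5
  row 2: a1 a2 a3 a4 b25
  row 3: b31 a2 a3 b34 b35
  row 4: b41 a2 b43 b44 a5
Rows 1 and 2 agree on D; apply D→C and equate their C entries.
Rows 1 and 3 agree on D; apply D→C and equate their C entries.
Rows 1 and 4 agree on D; apply D→C and equate their C entries.
Rows 1 and 2 agree on E; apply E→DG and equate their DG entries.
Rows 1 and 3 agree on E; apply E→DG and equate their DG entries.
Rows 1 and 3 agree on C; apply C→F and equate their F entries.
Rows 1 and 4 agree on C; apply C→F and equate their F entries.
Row 1 is now all distinguished symbols — the join is lossless.

Yes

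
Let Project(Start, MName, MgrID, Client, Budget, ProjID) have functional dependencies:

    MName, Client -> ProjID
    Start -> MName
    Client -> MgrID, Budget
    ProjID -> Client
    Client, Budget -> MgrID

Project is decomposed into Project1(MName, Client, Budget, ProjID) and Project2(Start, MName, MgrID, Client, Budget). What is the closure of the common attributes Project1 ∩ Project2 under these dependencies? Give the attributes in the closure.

MName, MgrID, Client, Budget, ProjID

Project1 ∩ Project2 = {MName, Client, Budget}.
MName, Client → ProjID applies, adding ProjID
Client → MgrID, Budget applies, adding MgrID
Closure: {MName, MgrID, Client, Budget, ProjID}.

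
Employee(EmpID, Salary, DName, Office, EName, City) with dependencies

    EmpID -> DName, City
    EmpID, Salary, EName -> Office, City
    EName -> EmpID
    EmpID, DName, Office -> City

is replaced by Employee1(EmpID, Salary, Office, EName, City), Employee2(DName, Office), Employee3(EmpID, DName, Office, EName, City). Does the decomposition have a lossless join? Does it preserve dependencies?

lossless and dependency-preserving

Lossless test (chase): Rows 1 and 3 agree on EmpID; apply EmpID→DName, City and equate their DName, City entries. Row 1 is now all distinguished symbols — the join is lossless.
Dependency preservation: every FD's attributes lie within a single fragment, so each can be enforced locally — preserved.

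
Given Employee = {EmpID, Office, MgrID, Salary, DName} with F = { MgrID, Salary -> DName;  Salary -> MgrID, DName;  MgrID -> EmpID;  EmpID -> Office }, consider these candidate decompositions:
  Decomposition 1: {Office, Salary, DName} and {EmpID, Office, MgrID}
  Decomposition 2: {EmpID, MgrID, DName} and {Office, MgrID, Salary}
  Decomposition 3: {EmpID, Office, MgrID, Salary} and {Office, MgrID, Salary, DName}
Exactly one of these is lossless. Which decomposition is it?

Decomposition 1: common = {Office}, closure = {Office} → lossy.
Decomposition 2: common = {MgrID}, closure = {EmpID, Office, MgrID} → lossy.
Decomposition 3: common = {Office, MgrID, Salary}, closure = {EmpID, Office, MgrID, Salary, DName} → lossless.

Decomposition 3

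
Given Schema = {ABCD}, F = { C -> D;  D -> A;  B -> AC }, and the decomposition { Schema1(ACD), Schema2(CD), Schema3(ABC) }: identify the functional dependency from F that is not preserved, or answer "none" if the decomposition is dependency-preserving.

C → D lies within Schema1.
D → A lies within Schema1.
B → AC lies within Schema3.
Every dependency is enforceable on the fragments, so the decomposition is dependency-preserving.

none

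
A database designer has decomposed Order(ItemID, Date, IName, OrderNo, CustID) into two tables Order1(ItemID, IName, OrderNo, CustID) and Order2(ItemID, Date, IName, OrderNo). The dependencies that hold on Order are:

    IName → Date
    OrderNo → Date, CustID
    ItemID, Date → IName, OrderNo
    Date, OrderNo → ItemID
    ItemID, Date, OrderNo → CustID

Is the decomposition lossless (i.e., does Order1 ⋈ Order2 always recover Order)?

Yes

Common attributes: Order1 ∩ Order2 = {ItemID, IName, OrderNo}.
Closure of {ItemID, IName, OrderNo}: IName → Date applies, adding Date; OrderNo → Date, CustID applies, adding CustID. So (ItemID, IName, OrderNo)⁺ = {ItemID, Date, IName, OrderNo, CustID}.
This closure contains every attribute of Order1, so Order1 ∩ Order2 → Order1. The join is lossless.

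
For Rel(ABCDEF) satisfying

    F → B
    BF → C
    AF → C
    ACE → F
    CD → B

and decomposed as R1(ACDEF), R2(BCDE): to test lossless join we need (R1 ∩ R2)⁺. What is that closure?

BCDE

R1 ∩ R2 = {CDE}.
CD → B applies, adding B
Closure: {BCDE}.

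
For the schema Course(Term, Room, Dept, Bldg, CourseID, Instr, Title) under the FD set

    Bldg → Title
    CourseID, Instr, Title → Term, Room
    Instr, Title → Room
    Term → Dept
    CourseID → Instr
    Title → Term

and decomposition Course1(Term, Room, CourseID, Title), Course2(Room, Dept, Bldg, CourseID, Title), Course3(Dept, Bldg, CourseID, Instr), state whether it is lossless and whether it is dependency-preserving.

Lossless test (chase): Rows 2 and 3 agree on Bldg; apply Bldg→Title and equate their Title entries. Rows 1 and 2 agree on CourseID; apply CourseID→Instr and equate their Instr entries. Rows 1 and 3 agree on CourseID; apply CourseID→Instr and equate their Instr entries. Rows 1 and 2 agree on Title; apply Title→Term and equate their Term entries. Rows 1 and 3 agree on Title; apply Title→Term and equate their Term entries. Rows 1 and 3 agree on CourseID, Instr, Title; apply CourseID, Instr, Title→Term, Room and equate their Term, Room entries. Rows 1 and 2 agree on Term; apply Term→Dept and equate their Dept entries. Row 2 is now all distinguished symbols — the join is lossless.
Dependency preservation: the restricted closure of {Instr, Title} across the fragments never reaches {Room}, so Instr, Title → Room cannot be enforced without a join — not preserved.

lossless but not dependency-preserving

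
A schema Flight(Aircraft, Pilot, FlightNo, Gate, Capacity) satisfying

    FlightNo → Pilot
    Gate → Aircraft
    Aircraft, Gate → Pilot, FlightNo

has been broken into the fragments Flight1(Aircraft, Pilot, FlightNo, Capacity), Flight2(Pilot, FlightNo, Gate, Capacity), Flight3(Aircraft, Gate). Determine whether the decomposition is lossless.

Yes

Chase test. Columns are Aircraft, Pilot, FlightNo, Gate, Capacity; row i has aⱼ where attribute j ∈ Flighti, else bᵢⱼ.
Initial tableau (one row per fragment):
  row 1: a1 a2 a3 b14 a5
  row 2: b21 a2 a3 a4 a5
  row 3: a1 b32 b33 a4 b35
Rows 2 and 3 agree on Gate; apply Gate→Aircraft and equate their Aircraft entries.
Rows 2 and 3 agree on Aircraft, Gate; apply Aircraft, Gate→Pilot, FlightNo and equate their Pilot, FlightNo entries.
Row 2 is now all distinguished symbols — the join is lossless.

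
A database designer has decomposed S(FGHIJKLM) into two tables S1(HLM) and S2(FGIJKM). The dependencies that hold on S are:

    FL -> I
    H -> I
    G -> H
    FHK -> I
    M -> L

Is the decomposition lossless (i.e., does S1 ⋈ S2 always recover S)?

No

Common attributes: S1 ∩ S2 = {M}.
Closure of {M}: M → L applies, adding L. So (M)⁺ = {LM}.
The closure contains neither all of S1 = {HLM} nor all of S2 = {FGIJKM}, so the common attributes are not a superkey of either fragment. The join is lossy.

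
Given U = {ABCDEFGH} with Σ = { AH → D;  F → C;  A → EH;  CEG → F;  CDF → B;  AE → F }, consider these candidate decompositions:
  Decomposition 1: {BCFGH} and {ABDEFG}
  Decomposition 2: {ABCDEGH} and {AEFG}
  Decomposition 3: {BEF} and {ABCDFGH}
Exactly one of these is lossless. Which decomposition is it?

Decomposition 1: common = {BFG}, closure = {BCFG} → lossy.
Decomposition 2: common = {AEG}, closure = {ABCDEFGH} → lossless.
Decomposition 3: common = {BF}, closure = {BCF} → lossy.

Decomposition 2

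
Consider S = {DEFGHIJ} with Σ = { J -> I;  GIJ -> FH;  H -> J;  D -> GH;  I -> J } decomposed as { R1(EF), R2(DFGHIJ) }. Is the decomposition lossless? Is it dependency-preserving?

lossy but dependency-preserving

Lossless test: (F)⁺ = {F}, which is a superkey of neither fragment — lossy.
Dependency preservation: every FD's attributes lie within a single fragment, so each can be enforced locally — preserved.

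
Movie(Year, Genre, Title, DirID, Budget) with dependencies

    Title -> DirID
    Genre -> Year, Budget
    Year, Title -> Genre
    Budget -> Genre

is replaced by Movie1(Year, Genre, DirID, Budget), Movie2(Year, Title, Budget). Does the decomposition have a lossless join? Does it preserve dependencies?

Lossless test: (Year, Budget)⁺ = {Year, Genre, Budget}, which is a superkey of neither fragment — lossy.
Dependency preservation: the restricted closure of {Title} across the fragments never reaches {DirID}, so Title → DirID cannot be enforced without a join — not preserved.

lossy and not dependency-preserving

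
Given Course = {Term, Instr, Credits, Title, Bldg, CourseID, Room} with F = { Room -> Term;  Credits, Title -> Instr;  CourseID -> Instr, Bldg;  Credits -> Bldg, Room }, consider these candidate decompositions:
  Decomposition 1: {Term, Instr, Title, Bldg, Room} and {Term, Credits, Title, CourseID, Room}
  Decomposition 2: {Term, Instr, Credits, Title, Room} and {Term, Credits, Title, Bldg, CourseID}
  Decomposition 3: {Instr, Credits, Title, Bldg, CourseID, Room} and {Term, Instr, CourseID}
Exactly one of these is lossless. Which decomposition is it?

Decomposition 1: common = {Term, Title, Room}, closure = {Term, Title, Room} → lossy.
Decomposition 2: common = {Term, Credits, Title}, closure = {Term, Instr, Credits, Title, Bldg, Room} → lossless.
Decomposition 3: common = {Instr, CourseID}, closure = {Instr, Bldg, CourseID} → lossy.

Decomposition 2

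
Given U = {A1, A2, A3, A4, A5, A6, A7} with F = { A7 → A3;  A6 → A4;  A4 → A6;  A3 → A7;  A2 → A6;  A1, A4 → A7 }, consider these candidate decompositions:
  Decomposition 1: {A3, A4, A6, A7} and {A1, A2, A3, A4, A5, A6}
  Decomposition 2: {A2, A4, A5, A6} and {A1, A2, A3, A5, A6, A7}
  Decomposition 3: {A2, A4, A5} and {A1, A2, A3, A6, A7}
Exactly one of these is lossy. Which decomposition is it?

Decomposition 3

Decomposition 1: common = {A3, A4, A6}, closure = {A3, A4, A6, A7} → lossless.
Decomposition 2: common = {A2, A5, A6}, closure = {A2, A4, A5, A6} → lossless.
Decomposition 3: common = {A2}, closure = {A2, A4, A6} → lossy.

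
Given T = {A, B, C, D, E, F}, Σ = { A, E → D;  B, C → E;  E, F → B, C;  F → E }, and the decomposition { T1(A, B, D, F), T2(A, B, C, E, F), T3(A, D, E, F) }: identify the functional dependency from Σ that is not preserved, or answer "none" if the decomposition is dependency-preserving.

A, E → D lies within T3.
B, C → E lies within T2.
E, F → B, C lies within T2.
F → E lies within T2.
Every dependency is enforceable on the fragments, so the decomposition is dependency-preserving.

none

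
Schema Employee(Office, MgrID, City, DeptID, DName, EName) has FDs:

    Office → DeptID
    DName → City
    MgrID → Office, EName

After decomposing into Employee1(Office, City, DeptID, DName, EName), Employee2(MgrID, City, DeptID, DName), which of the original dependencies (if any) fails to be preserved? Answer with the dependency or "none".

Check MgrID → Office, EName: no single fragment contains all of {Office, MgrID, EName}, and the restricted closure of {MgrID} across the fragments never reaches {Office, EName}.
Office → DeptID is preserved.
DName → City is preserved.

MgrID → Office, EName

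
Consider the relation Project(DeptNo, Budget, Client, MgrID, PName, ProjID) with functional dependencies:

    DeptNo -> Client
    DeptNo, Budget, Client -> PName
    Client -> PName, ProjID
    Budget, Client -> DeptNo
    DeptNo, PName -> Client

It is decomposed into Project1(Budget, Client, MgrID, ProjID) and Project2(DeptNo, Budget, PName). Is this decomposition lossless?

Common attributes: Project1 ∩ Project2 = {Budget}.
No dependency enlarges {Budget}, so (Budget)⁺ = {Budget}.
The closure contains neither all of Project1 = {Budget, Client, MgrID, ProjID} nor all of Project2 = {DeptNo, Budget, PName}, so the common attributes are not a superkey of either fragment. The join is lossy.

No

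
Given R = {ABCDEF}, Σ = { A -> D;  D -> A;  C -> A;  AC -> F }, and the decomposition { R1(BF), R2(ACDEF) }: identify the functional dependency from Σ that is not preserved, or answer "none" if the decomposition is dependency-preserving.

none

A → D lies within R2.
D → A lies within R2.
C → A lies within R2.
AC → F lies within R2.
Every dependency is enforceable on the fragments, so the decomposition is dependency-preserving.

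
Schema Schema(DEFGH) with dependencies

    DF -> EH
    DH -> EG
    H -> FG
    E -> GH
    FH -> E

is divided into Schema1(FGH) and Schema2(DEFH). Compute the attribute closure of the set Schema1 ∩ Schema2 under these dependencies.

Schema1 ∩ Schema2 = {FH}.
H → FG applies, adding G
FH → E applies, adding E
Closure: {EFGH}.

EFGH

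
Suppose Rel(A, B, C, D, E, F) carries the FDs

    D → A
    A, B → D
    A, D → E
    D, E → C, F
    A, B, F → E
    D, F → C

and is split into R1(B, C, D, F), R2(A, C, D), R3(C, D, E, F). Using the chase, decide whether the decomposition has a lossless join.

Chase test. Columns are A, B, C, D, E, F; row i has aⱼ where attribute j ∈ Ri, else bᵢⱼ.
Initial tableau (one row per fragment):
  row 1: b11 a2 a3 a4 b15 a6
  row 2: a1 b22 a3 a4 b25 b26
  row 3: b31 b32 a3 a4 a5 a6
Rows 1 and 2 agree on D; apply D→A and equate their A entries.
Rows 1 and 3 agree on D; apply D→A and equate their A entries.
Rows 1 and 2 agree on A, D; apply A, D→E and equate their E entries.
Rows 1 and 3 agree on A, D; apply A, D→E and equate their E entries.
Rows 1 and 2 agree on D, E; apply D, E→C, F and equate their C, F entries.
Row 1 is now all distinguished symbols — the join is lossless.

Yes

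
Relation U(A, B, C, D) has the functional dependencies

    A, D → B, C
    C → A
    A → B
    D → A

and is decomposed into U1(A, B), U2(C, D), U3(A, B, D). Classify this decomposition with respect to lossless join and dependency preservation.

lossless but not dependency-preserving

Lossless test (chase): Rows 2 and 3 agree on D; apply D→A and equate their A entries. Rows 2 and 3 agree on A, D; apply A, D→B, C and equate their B, C entries. Row 2 is now all distinguished symbols — the join is lossless.
Dependency preservation: the restricted closure of {C} across the fragments never reaches {A}, so C → A cannot be enforced without a join — not preserved.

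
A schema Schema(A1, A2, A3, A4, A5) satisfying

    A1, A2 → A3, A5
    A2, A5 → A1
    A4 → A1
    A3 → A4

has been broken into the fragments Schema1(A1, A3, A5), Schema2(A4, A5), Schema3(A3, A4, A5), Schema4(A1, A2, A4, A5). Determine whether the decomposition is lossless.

No

Chase test. Columns are A1, A2, A3, A4, A5; row i has aⱼ where attribute j ∈ Schemai, else bᵢⱼ.
Initial tableau (one row per fragment):
  row 1: a1 b12 a3 b14 a5
  row 2: b21 b22 b23 a4 a5
  row 3: b31 b32 a3 a4 a5
  row 4: a1 a2 b43 a4 a5
Rows 2 and 3 agree on A4; apply A4→A1 and equate their A1 entries.
Rows 2 and 4 agree on A4; apply A4→A1 and equate their A1 entries.
Rows 1 and 3 agree on A3; apply A3→A4 and equate their A4 entries.
No row becomes fully distinguished — the join is lossy.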